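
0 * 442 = 0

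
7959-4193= 3766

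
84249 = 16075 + 68174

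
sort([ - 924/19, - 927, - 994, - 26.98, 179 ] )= [ -994,-927, - 924/19 , - 26.98, 179] 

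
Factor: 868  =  2^2*7^1*31^1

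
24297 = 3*8099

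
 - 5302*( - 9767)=51784634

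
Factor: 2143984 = 2^4*133999^1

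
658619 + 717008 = 1375627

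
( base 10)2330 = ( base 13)10A3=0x91a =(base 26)3BG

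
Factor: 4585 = 5^1*7^1*131^1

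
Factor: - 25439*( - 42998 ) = 1093826122 = 2^1*21499^1*25439^1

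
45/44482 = 45/44482 =0.00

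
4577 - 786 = 3791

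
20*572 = 11440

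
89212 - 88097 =1115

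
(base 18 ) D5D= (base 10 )4315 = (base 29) 53N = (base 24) 7bj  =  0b1000011011011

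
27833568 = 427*65184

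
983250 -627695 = 355555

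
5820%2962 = 2858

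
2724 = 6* 454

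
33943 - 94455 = -60512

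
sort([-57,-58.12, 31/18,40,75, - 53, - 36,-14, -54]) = [ - 58.12, - 57,-54, - 53, - 36, - 14,31/18,40 , 75 ] 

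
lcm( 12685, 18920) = 1116280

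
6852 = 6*1142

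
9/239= 9/239 = 0.04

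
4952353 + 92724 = 5045077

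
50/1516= 25/758 = 0.03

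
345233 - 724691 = -379458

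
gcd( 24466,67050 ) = 2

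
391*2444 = 955604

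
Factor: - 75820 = - 2^2*5^1*17^1 * 223^1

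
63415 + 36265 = 99680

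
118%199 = 118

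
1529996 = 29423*52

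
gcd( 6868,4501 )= 1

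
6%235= 6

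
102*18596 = 1896792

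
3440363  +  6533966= 9974329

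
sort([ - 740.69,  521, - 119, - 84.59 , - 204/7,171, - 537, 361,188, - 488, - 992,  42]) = [ - 992, - 740.69,-537, - 488, - 119,-84.59, - 204/7,42,171,  188, 361, 521 ]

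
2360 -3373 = - 1013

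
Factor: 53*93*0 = 0^1 = 0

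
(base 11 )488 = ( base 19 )1BA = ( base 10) 580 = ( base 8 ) 1104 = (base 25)n5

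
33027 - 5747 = 27280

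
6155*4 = 24620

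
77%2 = 1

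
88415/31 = 88415/31 = 2852.10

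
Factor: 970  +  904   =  1874 = 2^1*937^1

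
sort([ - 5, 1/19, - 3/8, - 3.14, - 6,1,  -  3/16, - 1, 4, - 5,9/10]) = [ - 6, - 5, - 5, - 3.14 , - 1, - 3/8, - 3/16,  1/19,9/10,1, 4]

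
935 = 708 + 227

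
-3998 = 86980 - 90978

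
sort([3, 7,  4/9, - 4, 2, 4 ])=[ - 4, 4/9, 2 , 3 , 4,7]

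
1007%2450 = 1007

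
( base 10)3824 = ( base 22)7ji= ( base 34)3AG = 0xef0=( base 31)3ub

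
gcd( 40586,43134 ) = 182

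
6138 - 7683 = - 1545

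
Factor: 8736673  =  11^1*173^1*4591^1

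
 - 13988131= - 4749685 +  - 9238446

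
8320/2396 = 2080/599 = 3.47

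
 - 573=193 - 766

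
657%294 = 69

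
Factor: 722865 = 3^1*5^1*11^1*13^1* 337^1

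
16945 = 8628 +8317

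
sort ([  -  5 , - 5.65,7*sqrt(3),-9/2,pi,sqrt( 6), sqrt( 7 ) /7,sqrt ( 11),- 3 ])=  [-5.65, - 5 , - 9/2, - 3,  sqrt(7)/7  ,  sqrt(6), pi, sqrt( 11 ) , 7*sqrt(3)]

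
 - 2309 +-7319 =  - 9628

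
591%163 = 102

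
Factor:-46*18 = - 828= - 2^2 * 3^2*23^1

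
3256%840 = 736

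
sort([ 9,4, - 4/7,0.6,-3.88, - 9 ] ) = [ -9, - 3.88, - 4/7, 0.6,4,9 ]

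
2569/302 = 8 + 153/302 = 8.51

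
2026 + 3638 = 5664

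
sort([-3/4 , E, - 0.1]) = [ - 3/4, - 0.1 , E ]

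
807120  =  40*20178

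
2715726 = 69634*39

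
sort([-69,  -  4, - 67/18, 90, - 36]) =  [ - 69,  -  36, - 4, - 67/18,90 ]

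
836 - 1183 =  - 347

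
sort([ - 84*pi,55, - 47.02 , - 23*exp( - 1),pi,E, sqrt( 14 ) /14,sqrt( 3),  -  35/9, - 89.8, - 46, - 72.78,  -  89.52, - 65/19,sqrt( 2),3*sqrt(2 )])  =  [ - 84*  pi, - 89.8, - 89.52, - 72.78, - 47.02, - 46, - 23*exp( - 1), - 35/9, - 65/19,sqrt( 14)/14,sqrt(2 ), sqrt(3), E,  pi, 3*sqrt( 2), 55]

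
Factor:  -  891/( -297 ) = 3= 3^1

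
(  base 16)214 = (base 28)J0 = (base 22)124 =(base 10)532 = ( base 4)20110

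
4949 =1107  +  3842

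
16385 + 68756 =85141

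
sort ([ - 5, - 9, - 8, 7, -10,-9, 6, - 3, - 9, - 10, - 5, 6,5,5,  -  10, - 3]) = [ - 10, - 10, - 10 ,-9,  -  9, - 9, - 8,  -  5, -5,  -  3,-3,5, 5, 6,6,7]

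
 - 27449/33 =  - 832+7/33 = - 831.79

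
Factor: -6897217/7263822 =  - 2^( - 1 )*3^(- 1)*23^1* 83^1*3613^1*1210637^( - 1)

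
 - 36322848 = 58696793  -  95019641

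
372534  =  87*4282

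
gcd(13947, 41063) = 1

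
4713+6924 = 11637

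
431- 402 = 29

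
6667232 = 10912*611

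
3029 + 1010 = 4039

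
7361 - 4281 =3080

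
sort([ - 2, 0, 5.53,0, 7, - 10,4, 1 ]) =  [ - 10,  -  2, 0, 0, 1, 4, 5.53, 7] 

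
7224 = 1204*6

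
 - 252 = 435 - 687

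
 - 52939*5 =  - 264695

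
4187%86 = 59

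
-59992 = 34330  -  94322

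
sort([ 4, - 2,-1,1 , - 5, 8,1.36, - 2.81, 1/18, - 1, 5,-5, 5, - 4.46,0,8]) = [  -  5, - 5, - 4.46,-2.81, - 2 , - 1, - 1 , 0, 1/18 , 1,1.36 , 4, 5  ,  5, 8, 8] 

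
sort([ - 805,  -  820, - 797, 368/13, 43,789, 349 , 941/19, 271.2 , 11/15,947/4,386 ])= [ - 820,  -  805, - 797,11/15, 368/13,43,941/19,947/4,271.2, 349, 386,789 ]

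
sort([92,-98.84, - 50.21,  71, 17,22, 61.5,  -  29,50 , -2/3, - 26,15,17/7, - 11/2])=[ - 98.84, - 50.21, - 29, - 26, - 11/2,- 2/3, 17/7,15,17,22, 50,  61.5,71,92 ] 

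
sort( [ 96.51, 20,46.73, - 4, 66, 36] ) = [ - 4, 20,36,46.73, 66,96.51]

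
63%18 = 9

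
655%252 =151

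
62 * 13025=807550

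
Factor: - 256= -2^8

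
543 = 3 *181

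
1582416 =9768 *162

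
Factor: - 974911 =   -  7^1*139273^1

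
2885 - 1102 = 1783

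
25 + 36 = 61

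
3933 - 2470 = 1463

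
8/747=8/747= 0.01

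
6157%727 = 341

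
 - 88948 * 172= - 15299056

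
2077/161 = 12 + 145/161= 12.90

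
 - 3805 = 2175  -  5980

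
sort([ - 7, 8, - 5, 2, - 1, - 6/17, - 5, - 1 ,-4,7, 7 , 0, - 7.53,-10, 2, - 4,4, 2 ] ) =[ - 10, - 7.53, - 7, - 5, - 5, - 4, - 4, - 1, - 1, - 6/17,  0, 2 , 2,2 , 4,  7,7, 8 ] 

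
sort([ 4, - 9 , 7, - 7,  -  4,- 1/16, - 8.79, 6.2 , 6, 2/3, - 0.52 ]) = [ - 9, - 8.79,-7, - 4,  -  0.52,-1/16, 2/3,4 , 6, 6.2, 7]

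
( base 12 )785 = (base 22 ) 269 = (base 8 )2125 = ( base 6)5045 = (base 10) 1109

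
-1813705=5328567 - 7142272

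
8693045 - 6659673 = 2033372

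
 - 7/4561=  - 1  +  4554/4561  =  - 0.00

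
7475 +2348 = 9823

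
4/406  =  2/203= 0.01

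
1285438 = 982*1309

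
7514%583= 518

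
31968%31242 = 726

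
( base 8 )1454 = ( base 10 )812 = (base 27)132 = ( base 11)679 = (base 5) 11222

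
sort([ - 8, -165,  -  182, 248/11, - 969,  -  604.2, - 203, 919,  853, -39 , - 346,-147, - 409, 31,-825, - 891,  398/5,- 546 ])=[-969, - 891,  -  825, - 604.2, - 546, - 409, - 346,  -  203,-182,  -  165,  -  147,  -  39,- 8, 248/11 , 31 , 398/5,853, 919] 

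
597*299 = 178503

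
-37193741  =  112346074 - 149539815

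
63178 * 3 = 189534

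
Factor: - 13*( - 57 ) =3^1*13^1*19^1 = 741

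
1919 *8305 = 15937295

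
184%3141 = 184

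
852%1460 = 852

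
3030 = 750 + 2280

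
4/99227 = 4/99227 = 0.00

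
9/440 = 9/440 =0.02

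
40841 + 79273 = 120114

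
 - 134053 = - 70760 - 63293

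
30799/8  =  3849 + 7/8=3849.88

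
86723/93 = 932  +  47/93 = 932.51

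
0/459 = 0 = 0.00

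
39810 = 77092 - 37282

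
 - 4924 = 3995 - 8919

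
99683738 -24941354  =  74742384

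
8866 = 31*286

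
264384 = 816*324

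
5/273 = 5/273 = 0.02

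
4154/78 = 53 + 10/39= 53.26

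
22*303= 6666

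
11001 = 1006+9995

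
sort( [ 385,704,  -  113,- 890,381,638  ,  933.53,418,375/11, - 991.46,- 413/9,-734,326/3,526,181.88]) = [ - 991.46,-890,-734,  -  113,  -  413/9, 375/11, 326/3, 181.88,381,385 , 418,526,638, 704,933.53 ] 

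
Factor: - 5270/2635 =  - 2 =-2^1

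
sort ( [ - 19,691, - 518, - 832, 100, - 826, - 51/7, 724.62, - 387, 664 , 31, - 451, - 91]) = [-832, - 826, - 518,-451, - 387, - 91,-19, - 51/7,31, 100,  664,691, 724.62] 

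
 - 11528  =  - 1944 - 9584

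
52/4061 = 52/4061 = 0.01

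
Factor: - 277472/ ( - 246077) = 928/823 = 2^5*29^1*823^( - 1)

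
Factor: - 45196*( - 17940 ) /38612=2^2*3^1*5^1*7^(  -  2) * 13^1*23^1*197^( - 1) *11299^1 = 202704060/9653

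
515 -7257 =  - 6742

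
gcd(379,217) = 1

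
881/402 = 2 + 77/402 = 2.19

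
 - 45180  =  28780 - 73960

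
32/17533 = 32/17533 = 0.00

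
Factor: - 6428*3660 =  - 23526480 = -2^4*3^1 * 5^1*61^1*1607^1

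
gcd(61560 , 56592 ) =216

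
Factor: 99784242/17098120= 49892121/8549060 = 2^( - 2)*3^2*5^( - 1)*13^( - 1)*41^1*131^( - 1) * 251^ ( - 1)*135209^1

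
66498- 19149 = 47349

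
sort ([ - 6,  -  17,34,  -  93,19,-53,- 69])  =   [-93, - 69,- 53 ,-17, - 6,  19,34]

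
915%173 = 50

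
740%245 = 5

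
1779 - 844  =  935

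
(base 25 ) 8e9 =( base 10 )5359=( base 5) 132414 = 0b1010011101111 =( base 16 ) 14ef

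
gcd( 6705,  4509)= 9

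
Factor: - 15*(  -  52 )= 2^2*3^1*5^1*13^1 = 780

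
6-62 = -56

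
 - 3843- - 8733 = 4890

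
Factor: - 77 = - 7^1  *11^1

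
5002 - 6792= -1790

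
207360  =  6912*30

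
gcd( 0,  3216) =3216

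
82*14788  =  1212616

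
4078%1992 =94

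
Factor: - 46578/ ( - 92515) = 2^1*  3^1*5^ (-1)*7^1*1109^1*18503^ ( - 1)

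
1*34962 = 34962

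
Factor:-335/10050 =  - 1/30=- 2^( - 1 )*3^(-1)*5^( - 1 )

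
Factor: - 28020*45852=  - 1284773040 = -2^4*3^2*5^1*467^1 * 3821^1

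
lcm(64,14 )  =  448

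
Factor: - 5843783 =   -  11^1*531253^1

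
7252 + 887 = 8139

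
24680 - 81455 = -56775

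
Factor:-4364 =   -  2^2*1091^1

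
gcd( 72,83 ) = 1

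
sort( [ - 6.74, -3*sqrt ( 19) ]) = [  -  3*sqrt(19 ), - 6.74 ]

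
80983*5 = 404915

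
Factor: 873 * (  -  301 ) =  - 3^2*7^1*43^1*97^1 = -262773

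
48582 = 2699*18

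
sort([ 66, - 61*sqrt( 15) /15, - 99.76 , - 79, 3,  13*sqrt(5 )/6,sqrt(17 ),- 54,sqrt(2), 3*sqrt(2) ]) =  [ - 99.76,-79, -54, - 61*sqrt( 15 ) /15,sqrt( 2) , 3,sqrt ( 17 ),3*sqrt(2 ), 13 * sqrt( 5)/6, 66 ]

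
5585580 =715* 7812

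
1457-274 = 1183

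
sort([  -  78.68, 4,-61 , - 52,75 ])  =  [ - 78.68, - 61, - 52,4,  75 ] 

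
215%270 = 215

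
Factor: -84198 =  - 2^1 * 3^1 * 14033^1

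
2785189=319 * 8731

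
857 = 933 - 76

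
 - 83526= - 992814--909288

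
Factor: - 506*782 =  - 395692 =- 2^2*11^1*17^1*23^2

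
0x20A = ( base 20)162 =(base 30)hc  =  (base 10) 522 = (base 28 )II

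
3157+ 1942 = 5099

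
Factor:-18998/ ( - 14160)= 2^( - 3) * 3^(-1 )*5^ ( - 1) *7^1*23^1 = 161/120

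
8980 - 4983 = 3997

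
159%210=159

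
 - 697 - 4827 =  - 5524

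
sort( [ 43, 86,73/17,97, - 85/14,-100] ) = [- 100,-85/14, 73/17,43 , 86, 97] 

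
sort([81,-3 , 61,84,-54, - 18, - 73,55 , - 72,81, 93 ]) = [ - 73,-72,-54 , - 18, -3 , 55, 61,81, 81, 84, 93 ] 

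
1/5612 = 1/5612 = 0.00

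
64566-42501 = 22065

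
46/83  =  46/83 = 0.55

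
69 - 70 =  - 1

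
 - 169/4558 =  - 169/4558 = - 0.04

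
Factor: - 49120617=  - 3^1*7^1*13^1*23^1*7823^1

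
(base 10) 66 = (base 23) 2k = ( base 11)60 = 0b1000010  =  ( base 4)1002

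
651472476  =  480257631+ 171214845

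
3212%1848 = 1364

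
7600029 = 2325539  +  5274490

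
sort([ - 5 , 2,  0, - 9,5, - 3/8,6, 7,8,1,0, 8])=[ - 9, - 5, - 3/8, 0,0, 1,2,5,6, 7,8, 8]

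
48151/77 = 48151/77 = 625.34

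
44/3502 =22/1751 = 0.01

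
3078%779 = 741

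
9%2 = 1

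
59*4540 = 267860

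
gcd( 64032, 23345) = 667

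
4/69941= 4/69941= 0.00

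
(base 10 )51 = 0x33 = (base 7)102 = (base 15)36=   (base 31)1k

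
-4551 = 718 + - 5269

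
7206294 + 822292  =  8028586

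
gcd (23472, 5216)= 2608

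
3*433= 1299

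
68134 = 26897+41237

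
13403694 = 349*38406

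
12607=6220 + 6387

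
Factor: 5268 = 2^2*3^1  *439^1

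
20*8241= 164820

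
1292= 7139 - 5847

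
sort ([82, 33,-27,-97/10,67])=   [ - 27,-97/10, 33,67, 82] 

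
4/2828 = 1/707  =  0.00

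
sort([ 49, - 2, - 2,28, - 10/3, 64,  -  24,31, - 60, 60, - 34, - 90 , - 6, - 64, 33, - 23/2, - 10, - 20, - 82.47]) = [ - 90, - 82.47 , - 64,-60,  -  34, - 24, - 20, - 23/2, - 10, - 6, - 10/3, - 2, - 2, 28,31,33, 49,60,64] 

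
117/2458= 117/2458 = 0.05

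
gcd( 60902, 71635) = 1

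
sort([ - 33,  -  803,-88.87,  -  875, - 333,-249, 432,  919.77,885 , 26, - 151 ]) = [  -  875 , - 803, - 333,- 249,-151, -88.87, - 33, 26, 432 , 885,  919.77 ]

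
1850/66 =925/33 = 28.03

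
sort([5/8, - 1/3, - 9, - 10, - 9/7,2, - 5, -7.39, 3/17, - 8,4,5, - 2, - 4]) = [- 10, - 9, - 8,  -  7.39,  -  5, -4,  -  2, - 9/7, -1/3,3/17,5/8,2 , 4,  5]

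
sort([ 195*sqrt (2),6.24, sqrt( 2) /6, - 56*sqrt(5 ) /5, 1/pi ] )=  [ - 56*  sqrt( 5)/5, sqrt( 2 )/6,  1/pi, 6.24, 195*sqrt(2 ) ] 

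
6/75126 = 1/12521 = 0.00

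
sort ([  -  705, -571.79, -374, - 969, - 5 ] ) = [ - 969 ,- 705, - 571.79, - 374 , - 5]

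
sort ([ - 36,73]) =[-36,73 ]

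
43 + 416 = 459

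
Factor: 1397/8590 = 2^( - 1 )*5^ (-1 )*11^1 * 127^1*859^ ( - 1)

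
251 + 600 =851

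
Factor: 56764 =2^2*23^1 *617^1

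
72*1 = 72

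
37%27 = 10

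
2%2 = 0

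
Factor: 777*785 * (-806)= - 491615670=-2^1*3^1 * 5^1* 7^1*13^1 *31^1*37^1*157^1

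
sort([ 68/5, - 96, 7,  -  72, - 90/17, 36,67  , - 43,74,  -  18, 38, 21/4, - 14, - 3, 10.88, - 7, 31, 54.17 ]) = [ - 96, - 72,- 43, - 18, - 14, -7, - 90/17,-3, 21/4, 7, 10.88, 68/5, 31, 36,38, 54.17,  67, 74 ] 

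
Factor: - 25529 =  - 7^2 * 521^1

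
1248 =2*624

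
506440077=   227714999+278725078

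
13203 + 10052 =23255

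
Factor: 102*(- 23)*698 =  -1637508= - 2^2 * 3^1*17^1*23^1*349^1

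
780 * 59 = 46020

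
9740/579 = 16 +476/579 = 16.82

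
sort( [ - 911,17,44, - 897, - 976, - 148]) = [  -  976, - 911,-897,-148,17, 44 ]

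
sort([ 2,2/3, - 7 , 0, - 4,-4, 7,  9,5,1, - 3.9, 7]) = [ - 7, - 4, - 4, - 3.9, 0, 2/3,1, 2, 5,7,7, 9 ]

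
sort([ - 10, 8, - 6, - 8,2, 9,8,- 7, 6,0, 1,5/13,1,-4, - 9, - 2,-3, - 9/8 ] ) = [ - 10, - 9, - 8, - 7, - 6, - 4, -3, - 2, - 9/8, 0,5/13, 1,1, 2, 6,8,8, 9 ]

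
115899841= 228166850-112267009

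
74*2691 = 199134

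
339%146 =47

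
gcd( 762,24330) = 6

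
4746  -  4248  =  498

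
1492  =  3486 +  - 1994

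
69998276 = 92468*757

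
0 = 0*65444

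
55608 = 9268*6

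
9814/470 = 4907/235 = 20.88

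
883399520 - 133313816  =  750085704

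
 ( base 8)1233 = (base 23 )160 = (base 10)667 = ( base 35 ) J2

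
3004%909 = 277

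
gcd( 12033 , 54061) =7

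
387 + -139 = 248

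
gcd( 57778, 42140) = 14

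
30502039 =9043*3373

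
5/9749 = 5/9749= 0.00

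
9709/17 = 9709/17 = 571.12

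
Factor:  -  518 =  - 2^1 *7^1*37^1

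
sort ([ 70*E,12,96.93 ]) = [12,96.93,70*E]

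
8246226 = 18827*438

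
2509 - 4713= -2204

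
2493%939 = 615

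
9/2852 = 9/2852 = 0.00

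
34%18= 16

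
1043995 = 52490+991505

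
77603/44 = 77603/44 = 1763.70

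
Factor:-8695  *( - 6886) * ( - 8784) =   -  525931195680 =- 2^5*3^2 * 5^1*11^1 * 37^1*47^1 *61^1 * 313^1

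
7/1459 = 7/1459 = 0.00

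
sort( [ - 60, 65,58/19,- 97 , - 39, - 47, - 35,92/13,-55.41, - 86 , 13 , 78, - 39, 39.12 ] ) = [ - 97 , - 86,  -  60, - 55.41,- 47,  -  39, - 39, - 35,58/19, 92/13, 13,  39.12, 65,78]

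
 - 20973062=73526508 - 94499570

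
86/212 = 43/106 =0.41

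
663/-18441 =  - 1+5926/6147 = - 0.04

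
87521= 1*87521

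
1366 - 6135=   -  4769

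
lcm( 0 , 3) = 0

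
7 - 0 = 7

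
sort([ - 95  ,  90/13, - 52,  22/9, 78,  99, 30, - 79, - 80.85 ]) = [ - 95, - 80.85, - 79, - 52, 22/9,90/13, 30 , 78,  99]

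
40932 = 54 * 758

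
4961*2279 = 11306119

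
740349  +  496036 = 1236385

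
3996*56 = 223776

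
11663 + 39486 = 51149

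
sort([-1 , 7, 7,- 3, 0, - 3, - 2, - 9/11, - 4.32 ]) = [ - 4.32,  -  3, - 3,-2, - 1,-9/11, 0,7,  7]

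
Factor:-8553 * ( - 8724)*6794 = 506943631368=2^3*3^2*43^1*79^1*727^1*2851^1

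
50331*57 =2868867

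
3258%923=489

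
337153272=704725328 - 367572056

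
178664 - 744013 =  - 565349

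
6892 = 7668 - 776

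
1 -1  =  0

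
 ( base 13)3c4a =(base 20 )11e1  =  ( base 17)1d0b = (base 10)8681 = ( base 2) 10000111101001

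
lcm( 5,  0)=0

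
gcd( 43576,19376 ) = 8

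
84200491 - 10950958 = 73249533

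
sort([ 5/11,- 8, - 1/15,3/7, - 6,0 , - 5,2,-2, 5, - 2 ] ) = [ - 8, - 6,- 5 , - 2, - 2, - 1/15,0,3/7,5/11,2, 5]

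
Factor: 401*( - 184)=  - 2^3*23^1*401^1 = - 73784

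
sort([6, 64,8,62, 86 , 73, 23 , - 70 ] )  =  [ - 70 , 6,8, 23, 62 , 64,73, 86]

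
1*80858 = 80858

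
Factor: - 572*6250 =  -3575000 =- 2^3*5^5*11^1*13^1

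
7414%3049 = 1316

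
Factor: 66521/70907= 7^1 *13^1*97^( - 1)  =  91/97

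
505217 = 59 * 8563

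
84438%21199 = 20841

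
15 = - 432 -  - 447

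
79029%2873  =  1458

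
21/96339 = 7/32113 = 0.00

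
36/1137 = 12/379 = 0.03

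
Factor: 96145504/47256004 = 2^3*7^1*13^1*137^1*241^1* 11814001^(-1) = 24036376/11814001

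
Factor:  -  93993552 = -2^4*3^2  *652733^1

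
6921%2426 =2069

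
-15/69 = -5/23 = - 0.22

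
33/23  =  33/23  =  1.43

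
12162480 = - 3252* ( - 3740)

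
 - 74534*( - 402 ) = 29962668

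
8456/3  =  8456/3= 2818.67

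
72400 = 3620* 20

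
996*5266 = 5244936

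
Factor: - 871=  - 13^1 * 67^1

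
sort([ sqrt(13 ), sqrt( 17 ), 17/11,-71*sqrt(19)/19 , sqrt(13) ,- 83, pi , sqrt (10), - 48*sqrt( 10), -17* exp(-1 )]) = [-48  *  sqrt ( 10) , - 83, - 71*sqrt( 19 ) /19 ,-17 * exp(-1), 17/11, pi,sqrt( 10), sqrt( 13 ), sqrt( 13 ), sqrt(  17)]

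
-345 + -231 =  - 576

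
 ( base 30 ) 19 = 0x27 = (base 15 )29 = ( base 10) 39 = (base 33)16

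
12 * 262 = 3144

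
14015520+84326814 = 98342334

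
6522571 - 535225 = 5987346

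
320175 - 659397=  - 339222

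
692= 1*692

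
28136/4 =7034 = 7034.00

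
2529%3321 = 2529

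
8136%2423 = 867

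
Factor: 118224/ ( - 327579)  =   - 48/133 = - 2^4 * 3^1 * 7^( -1)*19^ (-1 ) 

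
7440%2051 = 1287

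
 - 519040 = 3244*( - 160 )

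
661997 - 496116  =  165881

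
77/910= 11/130 = 0.08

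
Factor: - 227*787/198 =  - 2^ ( - 1) * 3^( - 2 )*11^( - 1)*227^1*787^1= - 178649/198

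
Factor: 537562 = 2^1*268781^1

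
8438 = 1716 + 6722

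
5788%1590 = 1018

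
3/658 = 3/658 = 0.00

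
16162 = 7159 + 9003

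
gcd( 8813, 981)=1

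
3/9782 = 3/9782 = 0.00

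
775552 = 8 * 96944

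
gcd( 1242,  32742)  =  18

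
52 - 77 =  - 25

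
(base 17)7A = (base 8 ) 201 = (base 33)3U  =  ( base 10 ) 129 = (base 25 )54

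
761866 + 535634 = 1297500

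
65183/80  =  65183/80 = 814.79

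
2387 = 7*341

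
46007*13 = 598091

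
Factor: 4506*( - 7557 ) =-34051842= -2^1*3^2 *11^1*229^1 * 751^1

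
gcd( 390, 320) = 10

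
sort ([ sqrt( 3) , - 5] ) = [ - 5 , sqrt(3)]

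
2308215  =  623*3705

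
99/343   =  99/343= 0.29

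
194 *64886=12587884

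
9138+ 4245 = 13383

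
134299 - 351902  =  -217603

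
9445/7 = 9445/7=1349.29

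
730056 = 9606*76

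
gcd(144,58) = 2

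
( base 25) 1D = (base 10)38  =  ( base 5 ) 123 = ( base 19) 20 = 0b100110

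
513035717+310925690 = 823961407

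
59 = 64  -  5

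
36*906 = 32616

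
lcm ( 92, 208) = 4784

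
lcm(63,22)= 1386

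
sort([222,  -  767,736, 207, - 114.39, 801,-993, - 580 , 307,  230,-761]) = [-993 , - 767 , - 761  ,-580, - 114.39, 207, 222, 230 , 307, 736,801 ]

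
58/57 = 1 + 1/57 = 1.02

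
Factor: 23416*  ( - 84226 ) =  - 1972236016= - 2^4*23^1 * 1831^1*2927^1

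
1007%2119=1007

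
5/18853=5/18853 = 0.00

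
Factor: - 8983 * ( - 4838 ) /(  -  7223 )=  - 43459754/7223= - 2^1*13^1 * 31^(-1 )*41^1*59^1*233^ ( - 1 )*691^1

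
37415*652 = 24394580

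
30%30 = 0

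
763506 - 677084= 86422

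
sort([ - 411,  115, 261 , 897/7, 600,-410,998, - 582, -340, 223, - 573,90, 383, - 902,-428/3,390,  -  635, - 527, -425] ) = [ - 902, - 635, - 582,  -  573, - 527, - 425, - 411, - 410, - 340, - 428/3,  90 , 115,897/7,  223 , 261, 383, 390 , 600, 998]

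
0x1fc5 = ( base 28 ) aad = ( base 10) 8133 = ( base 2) 1111111000101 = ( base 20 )106d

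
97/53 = 97/53  =  1.83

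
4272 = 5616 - 1344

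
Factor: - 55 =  - 5^1 * 11^1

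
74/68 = 37/34 = 1.09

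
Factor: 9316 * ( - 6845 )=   -  2^2*5^1 *17^1*37^2* 137^1 = -63768020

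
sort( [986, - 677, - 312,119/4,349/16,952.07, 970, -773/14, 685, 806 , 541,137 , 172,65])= [  -  677,  -  312, - 773/14 , 349/16, 119/4,65 , 137,172,541,  685,  806,  952.07, 970, 986]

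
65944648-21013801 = 44930847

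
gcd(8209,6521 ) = 1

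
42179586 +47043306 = 89222892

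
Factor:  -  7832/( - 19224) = 3^( - 3)*11^1 = 11/27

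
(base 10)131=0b10000011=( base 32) 43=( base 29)4F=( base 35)3q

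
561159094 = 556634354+4524740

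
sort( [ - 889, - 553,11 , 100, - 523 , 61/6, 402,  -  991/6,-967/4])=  [-889,-553,-523,- 967/4,  -  991/6, 61/6 , 11,  100,402] 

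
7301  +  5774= 13075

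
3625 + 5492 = 9117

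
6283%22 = 13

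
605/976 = 605/976  =  0.62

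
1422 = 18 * 79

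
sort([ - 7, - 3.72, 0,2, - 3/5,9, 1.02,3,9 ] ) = [-7, - 3.72, - 3/5,0,1.02,2,3 , 9, 9 ] 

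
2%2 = 0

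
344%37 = 11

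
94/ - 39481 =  - 1  +  39387/39481 = - 0.00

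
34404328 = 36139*952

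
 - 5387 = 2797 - 8184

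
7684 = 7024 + 660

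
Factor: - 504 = -2^3*3^2 * 7^1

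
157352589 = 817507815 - 660155226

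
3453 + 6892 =10345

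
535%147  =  94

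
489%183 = 123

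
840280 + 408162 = 1248442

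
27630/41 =673 +37/41 = 673.90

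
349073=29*12037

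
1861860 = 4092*455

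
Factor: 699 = 3^1*233^1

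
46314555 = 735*63013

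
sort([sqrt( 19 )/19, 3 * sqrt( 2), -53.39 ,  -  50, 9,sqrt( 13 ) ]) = [ - 53.39, -50, sqrt( 19)/19,sqrt( 13), 3*sqrt( 2 ), 9]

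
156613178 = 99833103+56780075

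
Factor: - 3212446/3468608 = - 2^( - 5)*11^ ( - 1 )*13^( - 1)*29^1*97^1*379^( - 1 )*571^1 = - 1606223/1734304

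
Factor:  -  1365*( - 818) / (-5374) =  - 558285/2687 = - 3^1*5^1*7^1*13^1*409^1*2687^( - 1 )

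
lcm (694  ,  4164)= 4164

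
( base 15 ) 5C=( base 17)52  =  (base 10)87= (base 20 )47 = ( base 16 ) 57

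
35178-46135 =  - 10957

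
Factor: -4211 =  - 4211^1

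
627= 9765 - 9138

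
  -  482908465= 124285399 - 607193864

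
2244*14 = 31416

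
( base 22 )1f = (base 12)31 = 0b100101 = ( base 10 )37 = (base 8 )45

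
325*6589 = 2141425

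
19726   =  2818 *7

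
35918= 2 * 17959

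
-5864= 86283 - 92147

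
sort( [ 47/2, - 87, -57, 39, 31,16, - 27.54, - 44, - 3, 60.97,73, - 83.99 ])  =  [ - 87, - 83.99, - 57, - 44,-27.54, - 3, 16, 47/2,31, 39 , 60.97,  73] 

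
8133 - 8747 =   -  614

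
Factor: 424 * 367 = 155608  =  2^3*53^1 * 367^1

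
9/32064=3/10688 = 0.00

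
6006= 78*77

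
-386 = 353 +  - 739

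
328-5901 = -5573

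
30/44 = 15/22 = 0.68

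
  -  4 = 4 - 8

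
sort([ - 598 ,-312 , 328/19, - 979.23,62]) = [-979.23,  -  598, - 312,328/19, 62 ] 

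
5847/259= 22 + 149/259 = 22.58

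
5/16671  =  5/16671  =  0.00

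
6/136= 3/68 = 0.04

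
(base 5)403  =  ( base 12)87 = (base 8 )147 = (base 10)103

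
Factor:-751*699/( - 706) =524949/706= 2^ ( - 1 )*3^1*233^1*353^( - 1)*751^1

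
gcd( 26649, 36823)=1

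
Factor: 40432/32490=56/45= 2^3*3^( - 2)*5^( - 1) * 7^1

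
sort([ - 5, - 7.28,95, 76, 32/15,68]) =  [ - 7.28,-5, 32/15, 68, 76, 95] 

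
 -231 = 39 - 270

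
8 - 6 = 2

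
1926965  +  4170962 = 6097927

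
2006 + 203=2209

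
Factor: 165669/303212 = 483/884 = 2^ ( -2)*3^1*7^1*13^( - 1)*17^( - 1)*23^1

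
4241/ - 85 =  -4241/85 = - 49.89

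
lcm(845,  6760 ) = 6760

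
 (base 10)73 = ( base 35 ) 23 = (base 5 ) 243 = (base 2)1001001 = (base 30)2D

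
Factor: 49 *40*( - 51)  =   - 99960 = -2^3*3^1*5^1*7^2*17^1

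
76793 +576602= 653395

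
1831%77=60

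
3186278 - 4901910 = - 1715632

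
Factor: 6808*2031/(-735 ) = -2^3 * 5^( - 1) *7^( - 2)*23^1*37^1*677^1 = -  4609016/245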